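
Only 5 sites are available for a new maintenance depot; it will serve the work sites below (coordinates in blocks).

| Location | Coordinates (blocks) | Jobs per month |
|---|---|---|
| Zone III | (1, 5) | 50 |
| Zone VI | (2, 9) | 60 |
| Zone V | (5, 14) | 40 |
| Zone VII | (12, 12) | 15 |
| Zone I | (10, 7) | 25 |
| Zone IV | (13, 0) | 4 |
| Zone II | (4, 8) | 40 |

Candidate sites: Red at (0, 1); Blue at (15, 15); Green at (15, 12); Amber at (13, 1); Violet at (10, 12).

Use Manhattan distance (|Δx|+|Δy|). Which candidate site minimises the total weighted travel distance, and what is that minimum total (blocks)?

Total weighted distance at each candidate:
  Red (0, 1): total = 2811
  Blue (15, 15): total = 3983
  Green (15, 12): total = 3441
  Amber (13, 1): total = 3829
  Violet (10, 12): total = 2355
Minimum is at Violet with total 2355 blocks.

Violet, total 2355 blocks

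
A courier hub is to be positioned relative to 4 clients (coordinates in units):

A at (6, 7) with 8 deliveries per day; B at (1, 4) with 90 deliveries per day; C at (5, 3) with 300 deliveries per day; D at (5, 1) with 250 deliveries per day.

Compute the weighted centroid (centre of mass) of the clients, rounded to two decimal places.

(4.46, 2.42)

The minimiser of Σwᵢ‖p−pᵢ‖² is the weighted centroid p* = (Σwᵢpᵢ)/(Σwᵢ).
Σwᵢ = 648.
Σwᵢxᵢ = 8·6 + 90·1 + 300·5 + 250·5 = 2888.
Σwᵢyᵢ = 8·7 + 90·4 + 300·3 + 250·1 = 1566.
x* = 2888/648 = 4.46, y* = 1566/648 = 2.42.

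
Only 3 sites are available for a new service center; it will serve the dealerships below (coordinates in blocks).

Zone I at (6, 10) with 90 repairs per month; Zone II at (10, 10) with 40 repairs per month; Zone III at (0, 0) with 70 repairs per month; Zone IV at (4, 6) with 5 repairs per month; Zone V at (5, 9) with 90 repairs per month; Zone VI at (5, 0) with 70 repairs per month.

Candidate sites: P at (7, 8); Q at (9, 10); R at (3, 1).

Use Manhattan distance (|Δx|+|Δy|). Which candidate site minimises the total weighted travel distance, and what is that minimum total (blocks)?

Total weighted distance at each candidate:
  P (7, 8): total = 2515
  Q (9, 10): total = 3115
  R (3, 1): total = 3140
Minimum is at P with total 2515 blocks.

P, total 2515 blocks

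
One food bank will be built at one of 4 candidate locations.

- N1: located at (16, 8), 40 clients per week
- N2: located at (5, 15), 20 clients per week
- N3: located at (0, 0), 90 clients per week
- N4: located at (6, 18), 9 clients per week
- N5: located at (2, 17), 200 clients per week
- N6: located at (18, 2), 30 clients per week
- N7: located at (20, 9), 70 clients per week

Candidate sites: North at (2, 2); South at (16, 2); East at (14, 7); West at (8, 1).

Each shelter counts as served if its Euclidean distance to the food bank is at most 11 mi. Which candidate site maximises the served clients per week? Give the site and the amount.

Coverage radius r = 11 mi; a point is covered iff (Δx)²+(Δy)² ≤ 11² = 121.
  North (2, 2): covers {N3} → 90
  South (16, 2): covers {N1, N6, N7} → 140
  East (14, 7): covers {N1, N6, N7} → 140
  West (8, 1): covers {N1, N3, N6} → 160
Maximum coverage at West: 160 clients per week.

West, covering 160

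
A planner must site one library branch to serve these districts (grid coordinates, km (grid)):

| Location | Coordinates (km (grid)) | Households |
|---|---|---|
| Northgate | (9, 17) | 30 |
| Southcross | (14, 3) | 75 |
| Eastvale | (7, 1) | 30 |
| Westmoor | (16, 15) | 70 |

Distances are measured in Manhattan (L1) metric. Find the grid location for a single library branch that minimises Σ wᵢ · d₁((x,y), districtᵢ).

(14, 3)

Manhattan distance separates: Σwᵢ(|x−xᵢ|+|y−yᵢ|) = Σwᵢ|x−xᵢ| + Σwᵢ|y−yᵢ|, so x and y are optimised independently as 1-D weighted medians.
Total weight W = 205; half = 102.5.
x-coordinate, sorted with cumulative weight:
  x=7 (Eastvale, w=30) cum 30
  x=9 (Northgate, w=30) cum 60
  x=14 (Southcross, w=75) cum 135  ← median
  x=16 (Westmoor, w=70) cum 205
⇒ x* = 14
y-coordinate, sorted with cumulative weight:
  y=1 (Eastvale, w=30) cum 30
  y=3 (Southcross, w=75) cum 105  ← median
  y=15 (Westmoor, w=70) cum 175
  y=17 (Northgate, w=30) cum 205
⇒ y* = 3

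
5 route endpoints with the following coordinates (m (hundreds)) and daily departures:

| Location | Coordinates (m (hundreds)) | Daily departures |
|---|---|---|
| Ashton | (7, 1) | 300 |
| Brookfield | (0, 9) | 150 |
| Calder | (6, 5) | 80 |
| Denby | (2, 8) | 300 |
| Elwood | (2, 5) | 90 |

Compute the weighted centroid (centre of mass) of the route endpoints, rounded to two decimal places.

(3.65, 5.33)

The minimiser of Σwᵢ‖p−pᵢ‖² is the weighted centroid p* = (Σwᵢpᵢ)/(Σwᵢ).
Σwᵢ = 920.
Σwᵢxᵢ = 300·7 + 150·0 + 80·6 + 300·2 + 90·2 = 3360.
Σwᵢyᵢ = 300·1 + 150·9 + 80·5 + 300·8 + 90·5 = 4900.
x* = 3360/920 = 3.65, y* = 4900/920 = 5.33.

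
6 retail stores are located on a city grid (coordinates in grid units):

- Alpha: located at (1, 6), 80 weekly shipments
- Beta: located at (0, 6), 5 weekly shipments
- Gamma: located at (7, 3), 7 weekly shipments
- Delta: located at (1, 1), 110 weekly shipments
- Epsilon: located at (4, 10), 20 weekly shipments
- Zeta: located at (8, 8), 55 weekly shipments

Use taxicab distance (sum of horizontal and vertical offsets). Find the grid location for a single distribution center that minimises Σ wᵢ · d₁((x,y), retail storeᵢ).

(1, 6)

Manhattan distance separates: Σwᵢ(|x−xᵢ|+|y−yᵢ|) = Σwᵢ|x−xᵢ| + Σwᵢ|y−yᵢ|, so x and y are optimised independently as 1-D weighted medians.
Total weight W = 277; half = 138.5.
x-coordinate, sorted with cumulative weight:
  x=0 (Beta, w=5) cum 5
  x=1 (Alpha, w=80) cum 85
  x=1 (Delta, w=110) cum 195  ← median
  x=4 (Epsilon, w=20) cum 215
  x=7 (Gamma, w=7) cum 222
  x=8 (Zeta, w=55) cum 277
⇒ x* = 1
y-coordinate, sorted with cumulative weight:
  y=1 (Delta, w=110) cum 110
  y=3 (Gamma, w=7) cum 117
  y=6 (Alpha, w=80) cum 197  ← median
  y=6 (Beta, w=5) cum 202
  y=8 (Zeta, w=55) cum 257
  y=10 (Epsilon, w=20) cum 277
⇒ y* = 6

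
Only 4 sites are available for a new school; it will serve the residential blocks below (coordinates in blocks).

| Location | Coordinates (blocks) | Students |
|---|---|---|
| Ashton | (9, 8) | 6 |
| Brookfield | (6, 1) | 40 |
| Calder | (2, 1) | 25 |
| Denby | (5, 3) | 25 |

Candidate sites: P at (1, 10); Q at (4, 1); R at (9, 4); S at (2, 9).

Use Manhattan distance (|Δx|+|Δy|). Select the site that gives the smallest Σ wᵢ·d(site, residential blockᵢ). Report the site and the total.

Total weighted distance at each candidate:
  P (1, 10): total = 1145
  Q (4, 1): total = 277
  R (9, 4): total = 639
  S (2, 9): total = 953
Minimum is at Q with total 277 blocks.

Q, total 277 blocks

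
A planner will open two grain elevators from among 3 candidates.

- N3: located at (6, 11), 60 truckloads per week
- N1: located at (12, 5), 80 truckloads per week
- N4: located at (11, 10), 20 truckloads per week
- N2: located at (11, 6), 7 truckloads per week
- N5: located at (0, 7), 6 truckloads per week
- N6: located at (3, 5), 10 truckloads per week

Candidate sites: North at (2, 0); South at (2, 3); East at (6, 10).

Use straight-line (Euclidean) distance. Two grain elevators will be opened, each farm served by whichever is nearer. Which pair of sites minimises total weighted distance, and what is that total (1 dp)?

{South, East}, total 878.8

Evaluate every pair (each demand assigned to the nearer of the two):
  {South, East}: total = 878.8
  {North, East}: total = 920.9
  {North, South}: total = 1696.1
Best pair: {South, East} with total 878.8.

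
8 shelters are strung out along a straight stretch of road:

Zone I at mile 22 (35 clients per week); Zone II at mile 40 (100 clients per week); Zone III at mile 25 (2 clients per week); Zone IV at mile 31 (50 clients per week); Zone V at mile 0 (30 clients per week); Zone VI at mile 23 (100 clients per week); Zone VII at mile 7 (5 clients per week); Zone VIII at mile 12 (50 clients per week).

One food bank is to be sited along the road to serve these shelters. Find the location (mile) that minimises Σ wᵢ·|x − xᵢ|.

For a sum of weighted absolute distances on a line, the optimum is the weighted median (not the mean). Total weight W = 372; half-weight = 186.
Sort by position and accumulate weight:
  mile 0 (Zone V, w=30) → cum 30
  mile 7 (Zone VII, w=5) → cum 35
  mile 12 (Zone VIII, w=50) → cum 85
  mile 22 (Zone I, w=35) → cum 120
  mile 23 (Zone VI, w=100) → cum 220  ≥ 186 → median here
  mile 25 (Zone III, w=2) → cum 222
  mile 31 (Zone IV, w=50) → cum 272
  mile 40 (Zone II, w=100) → cum 372
Optimal location: mile 23.

x = 23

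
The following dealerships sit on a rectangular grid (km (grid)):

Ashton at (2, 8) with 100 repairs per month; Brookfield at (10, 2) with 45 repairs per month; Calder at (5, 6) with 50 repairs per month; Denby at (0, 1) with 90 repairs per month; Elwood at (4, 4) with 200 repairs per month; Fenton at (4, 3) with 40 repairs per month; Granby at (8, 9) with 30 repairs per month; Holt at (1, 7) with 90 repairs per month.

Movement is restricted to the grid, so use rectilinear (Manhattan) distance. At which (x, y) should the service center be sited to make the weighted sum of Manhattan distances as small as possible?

(4, 4)

Manhattan distance separates: Σwᵢ(|x−xᵢ|+|y−yᵢ|) = Σwᵢ|x−xᵢ| + Σwᵢ|y−yᵢ|, so x and y are optimised independently as 1-D weighted medians.
Total weight W = 645; half = 322.5.
x-coordinate, sorted with cumulative weight:
  x=0 (Denby, w=90) cum 90
  x=1 (Holt, w=90) cum 180
  x=2 (Ashton, w=100) cum 280
  x=4 (Elwood, w=200) cum 480  ← median
  x=4 (Fenton, w=40) cum 520
  x=5 (Calder, w=50) cum 570
  x=8 (Granby, w=30) cum 600
  x=10 (Brookfield, w=45) cum 645
⇒ x* = 4
y-coordinate, sorted with cumulative weight:
  y=1 (Denby, w=90) cum 90
  y=2 (Brookfield, w=45) cum 135
  y=3 (Fenton, w=40) cum 175
  y=4 (Elwood, w=200) cum 375  ← median
  y=6 (Calder, w=50) cum 425
  y=7 (Holt, w=90) cum 515
  y=8 (Ashton, w=100) cum 615
  y=9 (Granby, w=30) cum 645
⇒ y* = 4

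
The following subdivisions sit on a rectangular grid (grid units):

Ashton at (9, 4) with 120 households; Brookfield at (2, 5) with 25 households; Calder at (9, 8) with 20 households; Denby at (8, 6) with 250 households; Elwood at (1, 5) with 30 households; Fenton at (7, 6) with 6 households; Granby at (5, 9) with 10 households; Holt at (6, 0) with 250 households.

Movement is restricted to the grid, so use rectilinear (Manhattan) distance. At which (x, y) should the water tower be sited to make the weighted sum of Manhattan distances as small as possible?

(8, 4)

Manhattan distance separates: Σwᵢ(|x−xᵢ|+|y−yᵢ|) = Σwᵢ|x−xᵢ| + Σwᵢ|y−yᵢ|, so x and y are optimised independently as 1-D weighted medians.
Total weight W = 711; half = 355.5.
x-coordinate, sorted with cumulative weight:
  x=1 (Elwood, w=30) cum 30
  x=2 (Brookfield, w=25) cum 55
  x=5 (Granby, w=10) cum 65
  x=6 (Holt, w=250) cum 315
  x=7 (Fenton, w=6) cum 321
  x=8 (Denby, w=250) cum 571  ← median
  x=9 (Ashton, w=120) cum 691
  x=9 (Calder, w=20) cum 711
⇒ x* = 8
y-coordinate, sorted with cumulative weight:
  y=0 (Holt, w=250) cum 250
  y=4 (Ashton, w=120) cum 370  ← median
  y=5 (Brookfield, w=25) cum 395
  y=5 (Elwood, w=30) cum 425
  y=6 (Denby, w=250) cum 675
  y=6 (Fenton, w=6) cum 681
  y=8 (Calder, w=20) cum 701
  y=9 (Granby, w=10) cum 711
⇒ y* = 4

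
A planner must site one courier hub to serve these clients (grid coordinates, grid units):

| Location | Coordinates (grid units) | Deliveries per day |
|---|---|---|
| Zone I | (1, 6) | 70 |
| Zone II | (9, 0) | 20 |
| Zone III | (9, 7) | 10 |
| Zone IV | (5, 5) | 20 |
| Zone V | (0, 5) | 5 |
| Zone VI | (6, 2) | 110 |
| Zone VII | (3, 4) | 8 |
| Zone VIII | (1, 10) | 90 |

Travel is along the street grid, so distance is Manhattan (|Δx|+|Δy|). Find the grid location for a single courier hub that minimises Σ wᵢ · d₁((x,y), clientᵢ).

Manhattan distance separates: Σwᵢ(|x−xᵢ|+|y−yᵢ|) = Σwᵢ|x−xᵢ| + Σwᵢ|y−yᵢ|, so x and y are optimised independently as 1-D weighted medians.
Total weight W = 333; half = 166.5.
x-coordinate, sorted with cumulative weight:
  x=0 (Zone V, w=5) cum 5
  x=1 (Zone I, w=70) cum 75
  x=1 (Zone VIII, w=90) cum 165
  x=3 (Zone VII, w=8) cum 173  ← median
  x=5 (Zone IV, w=20) cum 193
  x=6 (Zone VI, w=110) cum 303
  x=9 (Zone II, w=20) cum 323
  x=9 (Zone III, w=10) cum 333
⇒ x* = 3
y-coordinate, sorted with cumulative weight:
  y=0 (Zone II, w=20) cum 20
  y=2 (Zone VI, w=110) cum 130
  y=4 (Zone VII, w=8) cum 138
  y=5 (Zone IV, w=20) cum 158
  y=5 (Zone V, w=5) cum 163
  y=6 (Zone I, w=70) cum 233  ← median
  y=7 (Zone III, w=10) cum 243
  y=10 (Zone VIII, w=90) cum 333
⇒ y* = 6

(3, 6)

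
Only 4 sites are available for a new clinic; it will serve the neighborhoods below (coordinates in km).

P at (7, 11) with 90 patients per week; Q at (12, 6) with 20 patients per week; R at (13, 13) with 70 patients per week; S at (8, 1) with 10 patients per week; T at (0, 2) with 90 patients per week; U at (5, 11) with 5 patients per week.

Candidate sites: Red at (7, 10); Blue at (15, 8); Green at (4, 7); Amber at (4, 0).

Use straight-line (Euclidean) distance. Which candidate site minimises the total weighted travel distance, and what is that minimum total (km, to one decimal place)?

Red, total 1746.1 km

Total weighted distance at each candidate:
  Red (7, 10): total = 1746.1
  Blue (15, 8): total = 2823.2
  Green (4, 7): total = 2037.4
  Amber (4, 0): total = 2831.9
Minimum is at Red with total 1746.1 km.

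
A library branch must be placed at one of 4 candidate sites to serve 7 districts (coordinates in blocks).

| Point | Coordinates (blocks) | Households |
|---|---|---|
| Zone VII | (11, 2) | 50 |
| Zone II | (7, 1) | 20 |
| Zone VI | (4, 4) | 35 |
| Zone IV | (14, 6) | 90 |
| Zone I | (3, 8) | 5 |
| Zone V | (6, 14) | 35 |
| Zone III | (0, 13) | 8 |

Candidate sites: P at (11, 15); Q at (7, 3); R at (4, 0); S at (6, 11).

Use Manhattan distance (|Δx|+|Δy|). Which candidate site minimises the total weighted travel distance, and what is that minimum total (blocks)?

Q, total 1931 blocks

Total weighted distance at each candidate:
  P (11, 15): total = 3109
  Q (7, 3): total = 1931
  R (4, 0): total = 2851
  S (6, 11): total = 2604
Minimum is at Q with total 1931 blocks.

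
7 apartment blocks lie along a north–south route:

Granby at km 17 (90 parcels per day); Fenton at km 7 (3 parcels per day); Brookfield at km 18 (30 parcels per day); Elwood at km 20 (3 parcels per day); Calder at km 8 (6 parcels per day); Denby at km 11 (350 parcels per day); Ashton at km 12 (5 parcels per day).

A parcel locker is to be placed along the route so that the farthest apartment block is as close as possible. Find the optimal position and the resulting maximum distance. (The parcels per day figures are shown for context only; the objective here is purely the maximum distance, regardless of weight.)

The 1-center on a line is the midpoint of the two extreme points: leftmost at 7, rightmost at 20.
Optimal location = (7 + 20)/2 = 13.5; maximum distance = (20 − 7)/2 = 6.5.

location 13.5, max distance 6.5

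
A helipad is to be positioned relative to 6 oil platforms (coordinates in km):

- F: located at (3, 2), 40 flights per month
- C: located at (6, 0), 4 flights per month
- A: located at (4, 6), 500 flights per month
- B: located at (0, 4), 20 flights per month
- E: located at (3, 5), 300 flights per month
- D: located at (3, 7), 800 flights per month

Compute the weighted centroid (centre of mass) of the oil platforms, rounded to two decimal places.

(3.27, 6.17)

The minimiser of Σwᵢ‖p−pᵢ‖² is the weighted centroid p* = (Σwᵢpᵢ)/(Σwᵢ).
Σwᵢ = 1664.
Σwᵢxᵢ = 40·3 + 4·6 + 500·4 + 20·0 + 300·3 + 800·3 = 5444.
Σwᵢyᵢ = 40·2 + 4·0 + 500·6 + 20·4 + 300·5 + 800·7 = 10260.
x* = 5444/1664 = 3.27, y* = 10260/1664 = 6.17.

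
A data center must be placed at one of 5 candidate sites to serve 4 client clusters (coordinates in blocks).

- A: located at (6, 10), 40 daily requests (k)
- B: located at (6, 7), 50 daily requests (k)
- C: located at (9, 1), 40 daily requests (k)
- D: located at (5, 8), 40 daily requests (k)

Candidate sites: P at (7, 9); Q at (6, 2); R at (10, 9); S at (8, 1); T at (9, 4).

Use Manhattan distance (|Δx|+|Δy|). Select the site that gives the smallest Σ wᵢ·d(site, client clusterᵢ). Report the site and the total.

P, total 750 blocks

Total weighted distance at each candidate:
  P (7, 9): total = 750
  Q (6, 2): total = 1010
  R (10, 9): total = 1100
  S (8, 1): total = 1280
  T (9, 4): total = 1100
Minimum is at P with total 750 blocks.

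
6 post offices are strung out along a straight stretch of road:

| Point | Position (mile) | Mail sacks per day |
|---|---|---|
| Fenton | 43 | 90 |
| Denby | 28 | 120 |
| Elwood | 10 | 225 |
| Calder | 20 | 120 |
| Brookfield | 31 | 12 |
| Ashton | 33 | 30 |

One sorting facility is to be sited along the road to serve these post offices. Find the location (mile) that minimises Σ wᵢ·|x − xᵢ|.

x = 20

For a sum of weighted absolute distances on a line, the optimum is the weighted median (not the mean). Total weight W = 597; half-weight = 298.5.
Sort by position and accumulate weight:
  mile 10 (Elwood, w=225) → cum 225
  mile 20 (Calder, w=120) → cum 345  ≥ 298.5 → median here
  mile 28 (Denby, w=120) → cum 465
  mile 31 (Brookfield, w=12) → cum 477
  mile 33 (Ashton, w=30) → cum 507
  mile 43 (Fenton, w=90) → cum 597
Optimal location: mile 20.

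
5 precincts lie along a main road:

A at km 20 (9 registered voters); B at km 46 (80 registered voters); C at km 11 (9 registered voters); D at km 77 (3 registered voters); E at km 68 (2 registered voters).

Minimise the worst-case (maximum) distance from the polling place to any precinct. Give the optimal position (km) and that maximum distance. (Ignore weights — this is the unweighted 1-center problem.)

location 44, max distance 33

The 1-center on a line is the midpoint of the two extreme points: leftmost at 11, rightmost at 77.
Optimal location = (11 + 77)/2 = 44; maximum distance = (77 − 11)/2 = 33.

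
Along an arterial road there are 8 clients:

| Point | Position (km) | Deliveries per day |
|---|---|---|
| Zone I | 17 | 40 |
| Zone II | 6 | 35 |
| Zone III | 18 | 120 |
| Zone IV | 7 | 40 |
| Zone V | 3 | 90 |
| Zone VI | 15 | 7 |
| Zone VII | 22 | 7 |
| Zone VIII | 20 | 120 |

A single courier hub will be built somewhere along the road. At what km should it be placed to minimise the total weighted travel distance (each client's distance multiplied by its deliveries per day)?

For a sum of weighted absolute distances on a line, the optimum is the weighted median (not the mean). Total weight W = 459; half-weight = 229.5.
Sort by position and accumulate weight:
  km 3 (Zone V, w=90) → cum 90
  km 6 (Zone II, w=35) → cum 125
  km 7 (Zone IV, w=40) → cum 165
  km 15 (Zone VI, w=7) → cum 172
  km 17 (Zone I, w=40) → cum 212
  km 18 (Zone III, w=120) → cum 332  ≥ 229.5 → median here
  km 20 (Zone VIII, w=120) → cum 452
  km 22 (Zone VII, w=7) → cum 459
Optimal location: km 18.

x = 18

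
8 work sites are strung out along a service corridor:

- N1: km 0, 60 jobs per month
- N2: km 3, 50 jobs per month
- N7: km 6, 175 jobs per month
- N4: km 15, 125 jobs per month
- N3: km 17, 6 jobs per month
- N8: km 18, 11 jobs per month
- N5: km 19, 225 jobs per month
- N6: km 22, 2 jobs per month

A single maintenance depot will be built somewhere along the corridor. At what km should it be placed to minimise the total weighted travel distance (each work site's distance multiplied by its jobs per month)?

For a sum of weighted absolute distances on a line, the optimum is the weighted median (not the mean). Total weight W = 654; half-weight = 327.
Sort by position and accumulate weight:
  km 0 (N1, w=60) → cum 60
  km 3 (N2, w=50) → cum 110
  km 6 (N7, w=175) → cum 285
  km 15 (N4, w=125) → cum 410  ≥ 327 → median here
  km 17 (N3, w=6) → cum 416
  km 18 (N8, w=11) → cum 427
  km 19 (N5, w=225) → cum 652
  km 22 (N6, w=2) → cum 654
Optimal location: km 15.

x = 15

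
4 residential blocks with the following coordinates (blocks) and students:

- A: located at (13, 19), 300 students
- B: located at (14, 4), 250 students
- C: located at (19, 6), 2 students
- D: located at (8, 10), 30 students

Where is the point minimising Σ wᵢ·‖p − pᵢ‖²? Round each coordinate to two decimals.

(13.19, 12.05)

The minimiser of Σwᵢ‖p−pᵢ‖² is the weighted centroid p* = (Σwᵢpᵢ)/(Σwᵢ).
Σwᵢ = 582.
Σwᵢxᵢ = 300·13 + 250·14 + 2·19 + 30·8 = 7678.
Σwᵢyᵢ = 300·19 + 250·4 + 2·6 + 30·10 = 7012.
x* = 7678/582 = 13.19, y* = 7012/582 = 12.05.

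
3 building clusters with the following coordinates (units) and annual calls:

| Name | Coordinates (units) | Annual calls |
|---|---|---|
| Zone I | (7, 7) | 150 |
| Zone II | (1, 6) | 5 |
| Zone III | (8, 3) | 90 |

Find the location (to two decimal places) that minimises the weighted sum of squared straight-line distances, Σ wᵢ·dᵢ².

(7.24, 5.51)

The minimiser of Σwᵢ‖p−pᵢ‖² is the weighted centroid p* = (Σwᵢpᵢ)/(Σwᵢ).
Σwᵢ = 245.
Σwᵢxᵢ = 150·7 + 5·1 + 90·8 = 1775.
Σwᵢyᵢ = 150·7 + 5·6 + 90·3 = 1350.
x* = 1775/245 = 7.24, y* = 1350/245 = 5.51.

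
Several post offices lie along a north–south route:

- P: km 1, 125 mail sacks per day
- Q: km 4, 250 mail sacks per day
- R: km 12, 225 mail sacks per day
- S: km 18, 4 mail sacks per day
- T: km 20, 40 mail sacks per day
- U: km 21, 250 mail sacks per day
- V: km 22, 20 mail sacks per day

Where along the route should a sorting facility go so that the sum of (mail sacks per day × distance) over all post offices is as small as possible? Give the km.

For a sum of weighted absolute distances on a line, the optimum is the weighted median (not the mean). Total weight W = 914; half-weight = 457.
Sort by position and accumulate weight:
  km 1 (P, w=125) → cum 125
  km 4 (Q, w=250) → cum 375
  km 12 (R, w=225) → cum 600  ≥ 457 → median here
  km 18 (S, w=4) → cum 604
  km 20 (T, w=40) → cum 644
  km 21 (U, w=250) → cum 894
  km 22 (V, w=20) → cum 914
Optimal location: km 12.

x = 12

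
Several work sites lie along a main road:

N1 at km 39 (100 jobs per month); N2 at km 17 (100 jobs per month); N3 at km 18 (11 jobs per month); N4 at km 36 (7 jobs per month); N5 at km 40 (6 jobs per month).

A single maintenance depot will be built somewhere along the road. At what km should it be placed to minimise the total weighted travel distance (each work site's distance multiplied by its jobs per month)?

x = 36

For a sum of weighted absolute distances on a line, the optimum is the weighted median (not the mean). Total weight W = 224; half-weight = 112.
Sort by position and accumulate weight:
  km 17 (N2, w=100) → cum 100
  km 18 (N3, w=11) → cum 111
  km 36 (N4, w=7) → cum 118  ≥ 112 → median here
  km 39 (N1, w=100) → cum 218
  km 40 (N5, w=6) → cum 224
Optimal location: km 36.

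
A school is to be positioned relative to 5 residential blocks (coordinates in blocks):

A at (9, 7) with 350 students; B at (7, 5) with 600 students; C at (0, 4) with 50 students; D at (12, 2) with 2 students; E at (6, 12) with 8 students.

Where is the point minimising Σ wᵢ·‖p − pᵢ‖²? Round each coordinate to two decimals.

The minimiser of Σwᵢ‖p−pᵢ‖² is the weighted centroid p* = (Σwᵢpᵢ)/(Σwᵢ).
Σwᵢ = 1010.
Σwᵢxᵢ = 350·9 + 600·7 + 50·0 + 2·12 + 8·6 = 7422.
Σwᵢyᵢ = 350·7 + 600·5 + 50·4 + 2·2 + 8·12 = 5750.
x* = 7422/1010 = 7.35, y* = 5750/1010 = 5.69.

(7.35, 5.69)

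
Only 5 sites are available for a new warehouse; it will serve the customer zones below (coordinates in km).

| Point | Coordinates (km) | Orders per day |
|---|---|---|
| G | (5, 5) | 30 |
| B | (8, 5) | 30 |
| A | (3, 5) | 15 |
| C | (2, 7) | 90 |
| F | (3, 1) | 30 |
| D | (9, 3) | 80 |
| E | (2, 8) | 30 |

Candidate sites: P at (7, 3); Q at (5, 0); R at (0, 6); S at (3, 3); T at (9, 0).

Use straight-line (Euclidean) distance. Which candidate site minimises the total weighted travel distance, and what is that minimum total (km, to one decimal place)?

Total weighted distance at each candidate:
  P (7, 3): total = 1301.6
  Q (5, 0): total = 1814.5
  R (0, 6): total = 1662.2
  S (3, 3): total = 1340.5
  T (9, 0): total = 2094.6
Minimum is at P with total 1301.6 km.

P, total 1301.6 km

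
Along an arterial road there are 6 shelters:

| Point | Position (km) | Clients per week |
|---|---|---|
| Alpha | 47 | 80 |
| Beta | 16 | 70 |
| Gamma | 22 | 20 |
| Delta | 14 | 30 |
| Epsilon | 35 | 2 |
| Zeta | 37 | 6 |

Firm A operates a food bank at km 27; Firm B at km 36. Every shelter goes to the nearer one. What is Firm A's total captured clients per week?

The indifferent point is the midpoint (27+36)/2 = 31.5; shelters left of it (closer to Firm A at 27) go to Firm A, those right go to Firm B.
  Delta at 14 (w=30) → Firm A
  Beta at 16 (w=70) → Firm A
  Gamma at 22 (w=20) → Firm A
  Epsilon at 35 (w=2) → Firm B
  Zeta at 37 (w=6) → Firm B
  Alpha at 47 (w=80) → Firm B
Firm A captures 120; Firm B captures 88.

120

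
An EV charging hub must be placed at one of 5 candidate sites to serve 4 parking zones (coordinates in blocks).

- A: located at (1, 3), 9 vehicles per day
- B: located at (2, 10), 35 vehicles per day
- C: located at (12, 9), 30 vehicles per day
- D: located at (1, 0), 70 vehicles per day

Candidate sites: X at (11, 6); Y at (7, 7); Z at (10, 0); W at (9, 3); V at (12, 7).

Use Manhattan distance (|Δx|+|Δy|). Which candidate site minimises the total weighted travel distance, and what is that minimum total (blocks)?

Total weighted distance at each candidate:
  X (11, 6): total = 1812
  Y (7, 7): total = 1490
  Z (10, 0): total = 1698
  W (9, 3): total = 1602
  V (12, 7): total = 1910
Minimum is at Y with total 1490 blocks.

Y, total 1490 blocks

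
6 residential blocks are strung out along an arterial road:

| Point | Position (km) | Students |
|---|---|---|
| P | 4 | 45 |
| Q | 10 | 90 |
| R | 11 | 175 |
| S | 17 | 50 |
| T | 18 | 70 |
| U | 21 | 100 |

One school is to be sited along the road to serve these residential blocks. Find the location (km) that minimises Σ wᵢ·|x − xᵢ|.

For a sum of weighted absolute distances on a line, the optimum is the weighted median (not the mean). Total weight W = 530; half-weight = 265.
Sort by position and accumulate weight:
  km 4 (P, w=45) → cum 45
  km 10 (Q, w=90) → cum 135
  km 11 (R, w=175) → cum 310  ≥ 265 → median here
  km 17 (S, w=50) → cum 360
  km 18 (T, w=70) → cum 430
  km 21 (U, w=100) → cum 530
Optimal location: km 11.

x = 11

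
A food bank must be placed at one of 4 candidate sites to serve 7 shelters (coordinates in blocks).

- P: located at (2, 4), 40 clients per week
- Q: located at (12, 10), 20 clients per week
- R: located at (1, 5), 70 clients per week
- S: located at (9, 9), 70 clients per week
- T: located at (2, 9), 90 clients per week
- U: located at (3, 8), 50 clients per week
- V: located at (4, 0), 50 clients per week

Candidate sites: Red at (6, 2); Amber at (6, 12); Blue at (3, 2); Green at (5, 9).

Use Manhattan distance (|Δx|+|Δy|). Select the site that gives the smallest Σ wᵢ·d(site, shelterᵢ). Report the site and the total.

Total weighted distance at each candidate:
  Red (6, 2): total = 3420
  Amber (6, 12): total = 3580
  Blue (3, 2): total = 2890
  Green (5, 9): total = 2240
Minimum is at Green with total 2240 blocks.

Green, total 2240 blocks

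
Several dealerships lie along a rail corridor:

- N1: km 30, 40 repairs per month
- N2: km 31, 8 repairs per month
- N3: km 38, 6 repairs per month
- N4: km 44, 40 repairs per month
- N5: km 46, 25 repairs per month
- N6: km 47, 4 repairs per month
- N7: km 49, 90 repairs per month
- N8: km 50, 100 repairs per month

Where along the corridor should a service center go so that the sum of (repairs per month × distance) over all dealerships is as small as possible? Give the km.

For a sum of weighted absolute distances on a line, the optimum is the weighted median (not the mean). Total weight W = 313; half-weight = 156.5.
Sort by position and accumulate weight:
  km 30 (N1, w=40) → cum 40
  km 31 (N2, w=8) → cum 48
  km 38 (N3, w=6) → cum 54
  km 44 (N4, w=40) → cum 94
  km 46 (N5, w=25) → cum 119
  km 47 (N6, w=4) → cum 123
  km 49 (N7, w=90) → cum 213  ≥ 156.5 → median here
  km 50 (N8, w=100) → cum 313
Optimal location: km 49.

x = 49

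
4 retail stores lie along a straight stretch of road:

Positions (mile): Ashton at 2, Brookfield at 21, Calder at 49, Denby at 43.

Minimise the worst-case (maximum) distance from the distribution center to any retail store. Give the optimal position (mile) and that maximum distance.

The 1-center on a line is the midpoint of the two extreme points: leftmost at 2, rightmost at 49.
Optimal location = (2 + 49)/2 = 25.5; maximum distance = (49 − 2)/2 = 23.5.

location 25.5, max distance 23.5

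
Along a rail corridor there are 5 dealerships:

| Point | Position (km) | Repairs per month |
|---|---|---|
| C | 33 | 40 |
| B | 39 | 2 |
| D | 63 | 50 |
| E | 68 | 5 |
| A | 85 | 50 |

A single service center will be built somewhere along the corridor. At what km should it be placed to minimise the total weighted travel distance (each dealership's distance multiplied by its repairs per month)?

x = 63

For a sum of weighted absolute distances on a line, the optimum is the weighted median (not the mean). Total weight W = 147; half-weight = 73.5.
Sort by position and accumulate weight:
  km 33 (C, w=40) → cum 40
  km 39 (B, w=2) → cum 42
  km 63 (D, w=50) → cum 92  ≥ 73.5 → median here
  km 68 (E, w=5) → cum 97
  km 85 (A, w=50) → cum 147
Optimal location: km 63.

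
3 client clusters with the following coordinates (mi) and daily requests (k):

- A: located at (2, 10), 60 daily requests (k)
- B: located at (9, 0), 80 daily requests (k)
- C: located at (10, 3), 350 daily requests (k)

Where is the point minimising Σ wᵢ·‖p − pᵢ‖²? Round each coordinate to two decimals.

(8.86, 3.37)

The minimiser of Σwᵢ‖p−pᵢ‖² is the weighted centroid p* = (Σwᵢpᵢ)/(Σwᵢ).
Σwᵢ = 490.
Σwᵢxᵢ = 60·2 + 80·9 + 350·10 = 4340.
Σwᵢyᵢ = 60·10 + 80·0 + 350·3 = 1650.
x* = 4340/490 = 8.86, y* = 1650/490 = 3.37.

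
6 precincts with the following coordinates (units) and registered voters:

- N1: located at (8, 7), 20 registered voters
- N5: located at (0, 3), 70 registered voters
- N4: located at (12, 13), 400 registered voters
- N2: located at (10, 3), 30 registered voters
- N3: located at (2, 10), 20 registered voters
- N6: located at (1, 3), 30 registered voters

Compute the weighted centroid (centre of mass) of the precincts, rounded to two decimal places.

(9.35, 10.40)

The minimiser of Σwᵢ‖p−pᵢ‖² is the weighted centroid p* = (Σwᵢpᵢ)/(Σwᵢ).
Σwᵢ = 570.
Σwᵢxᵢ = 20·8 + 70·0 + 400·12 + 30·10 + 20·2 + 30·1 = 5330.
Σwᵢyᵢ = 20·7 + 70·3 + 400·13 + 30·3 + 20·10 + 30·3 = 5930.
x* = 5330/570 = 9.35, y* = 5930/570 = 10.40.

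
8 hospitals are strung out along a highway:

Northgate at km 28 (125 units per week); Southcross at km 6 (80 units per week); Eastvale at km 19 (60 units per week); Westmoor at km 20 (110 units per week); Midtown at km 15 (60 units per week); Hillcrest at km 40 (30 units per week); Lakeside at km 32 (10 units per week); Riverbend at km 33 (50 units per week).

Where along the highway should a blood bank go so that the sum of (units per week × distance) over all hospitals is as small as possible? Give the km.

For a sum of weighted absolute distances on a line, the optimum is the weighted median (not the mean). Total weight W = 525; half-weight = 262.5.
Sort by position and accumulate weight:
  km 6 (Southcross, w=80) → cum 80
  km 15 (Midtown, w=60) → cum 140
  km 19 (Eastvale, w=60) → cum 200
  km 20 (Westmoor, w=110) → cum 310  ≥ 262.5 → median here
  km 28 (Northgate, w=125) → cum 435
  km 32 (Lakeside, w=10) → cum 445
  km 33 (Riverbend, w=50) → cum 495
  km 40 (Hillcrest, w=30) → cum 525
Optimal location: km 20.

x = 20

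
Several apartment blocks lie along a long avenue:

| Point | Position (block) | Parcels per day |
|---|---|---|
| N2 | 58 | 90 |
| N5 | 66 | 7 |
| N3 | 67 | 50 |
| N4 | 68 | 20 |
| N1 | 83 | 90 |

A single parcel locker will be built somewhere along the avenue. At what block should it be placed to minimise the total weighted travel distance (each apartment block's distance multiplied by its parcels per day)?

x = 67

For a sum of weighted absolute distances on a line, the optimum is the weighted median (not the mean). Total weight W = 257; half-weight = 128.5.
Sort by position and accumulate weight:
  block 58 (N2, w=90) → cum 90
  block 66 (N5, w=7) → cum 97
  block 67 (N3, w=50) → cum 147  ≥ 128.5 → median here
  block 68 (N4, w=20) → cum 167
  block 83 (N1, w=90) → cum 257
Optimal location: block 67.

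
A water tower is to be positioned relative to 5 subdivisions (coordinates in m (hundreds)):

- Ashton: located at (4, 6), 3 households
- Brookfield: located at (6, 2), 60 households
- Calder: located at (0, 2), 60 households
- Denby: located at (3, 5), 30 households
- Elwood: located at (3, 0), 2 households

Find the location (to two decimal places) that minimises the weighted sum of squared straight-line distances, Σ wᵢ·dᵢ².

(3.02, 2.63)

The minimiser of Σwᵢ‖p−pᵢ‖² is the weighted centroid p* = (Σwᵢpᵢ)/(Σwᵢ).
Σwᵢ = 155.
Σwᵢxᵢ = 3·4 + 60·6 + 60·0 + 30·3 + 2·3 = 468.
Σwᵢyᵢ = 3·6 + 60·2 + 60·2 + 30·5 + 2·0 = 408.
x* = 468/155 = 3.02, y* = 408/155 = 2.63.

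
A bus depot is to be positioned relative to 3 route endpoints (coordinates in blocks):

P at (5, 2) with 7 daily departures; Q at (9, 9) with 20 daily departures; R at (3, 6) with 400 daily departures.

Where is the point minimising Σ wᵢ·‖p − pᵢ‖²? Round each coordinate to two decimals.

(3.31, 6.07)

The minimiser of Σwᵢ‖p−pᵢ‖² is the weighted centroid p* = (Σwᵢpᵢ)/(Σwᵢ).
Σwᵢ = 427.
Σwᵢxᵢ = 7·5 + 20·9 + 400·3 = 1415.
Σwᵢyᵢ = 7·2 + 20·9 + 400·6 = 2594.
x* = 1415/427 = 3.31, y* = 2594/427 = 6.07.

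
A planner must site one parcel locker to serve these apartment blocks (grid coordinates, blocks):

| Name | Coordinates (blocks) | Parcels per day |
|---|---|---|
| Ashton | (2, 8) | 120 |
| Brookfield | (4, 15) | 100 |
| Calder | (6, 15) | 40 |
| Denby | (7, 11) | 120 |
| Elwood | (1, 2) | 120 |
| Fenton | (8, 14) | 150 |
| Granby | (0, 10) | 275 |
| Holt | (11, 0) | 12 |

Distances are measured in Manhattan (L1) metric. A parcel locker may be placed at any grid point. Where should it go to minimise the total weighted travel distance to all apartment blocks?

Manhattan distance separates: Σwᵢ(|x−xᵢ|+|y−yᵢ|) = Σwᵢ|x−xᵢ| + Σwᵢ|y−yᵢ|, so x and y are optimised independently as 1-D weighted medians.
Total weight W = 937; half = 468.5.
x-coordinate, sorted with cumulative weight:
  x=0 (Granby, w=275) cum 275
  x=1 (Elwood, w=120) cum 395
  x=2 (Ashton, w=120) cum 515  ← median
  x=4 (Brookfield, w=100) cum 615
  x=6 (Calder, w=40) cum 655
  x=7 (Denby, w=120) cum 775
  x=8 (Fenton, w=150) cum 925
  x=11 (Holt, w=12) cum 937
⇒ x* = 2
y-coordinate, sorted with cumulative weight:
  y=0 (Holt, w=12) cum 12
  y=2 (Elwood, w=120) cum 132
  y=8 (Ashton, w=120) cum 252
  y=10 (Granby, w=275) cum 527  ← median
  y=11 (Denby, w=120) cum 647
  y=14 (Fenton, w=150) cum 797
  y=15 (Brookfield, w=100) cum 897
  y=15 (Calder, w=40) cum 937
⇒ y* = 10

(2, 10)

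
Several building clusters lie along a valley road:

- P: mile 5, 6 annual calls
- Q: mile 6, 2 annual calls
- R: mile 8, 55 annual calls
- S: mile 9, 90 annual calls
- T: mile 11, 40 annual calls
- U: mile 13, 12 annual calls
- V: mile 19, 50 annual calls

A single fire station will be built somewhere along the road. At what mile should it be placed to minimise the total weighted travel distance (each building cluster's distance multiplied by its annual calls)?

For a sum of weighted absolute distances on a line, the optimum is the weighted median (not the mean). Total weight W = 255; half-weight = 127.5.
Sort by position and accumulate weight:
  mile 5 (P, w=6) → cum 6
  mile 6 (Q, w=2) → cum 8
  mile 8 (R, w=55) → cum 63
  mile 9 (S, w=90) → cum 153  ≥ 127.5 → median here
  mile 11 (T, w=40) → cum 193
  mile 13 (U, w=12) → cum 205
  mile 19 (V, w=50) → cum 255
Optimal location: mile 9.

x = 9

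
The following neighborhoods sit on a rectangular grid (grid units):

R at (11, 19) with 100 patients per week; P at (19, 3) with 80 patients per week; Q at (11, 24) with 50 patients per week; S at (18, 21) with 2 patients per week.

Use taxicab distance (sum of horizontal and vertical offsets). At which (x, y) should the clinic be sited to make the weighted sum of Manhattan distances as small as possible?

(11, 19)

Manhattan distance separates: Σwᵢ(|x−xᵢ|+|y−yᵢ|) = Σwᵢ|x−xᵢ| + Σwᵢ|y−yᵢ|, so x and y are optimised independently as 1-D weighted medians.
Total weight W = 232; half = 116.
x-coordinate, sorted with cumulative weight:
  x=11 (R, w=100) cum 100
  x=11 (Q, w=50) cum 150  ← median
  x=18 (S, w=2) cum 152
  x=19 (P, w=80) cum 232
⇒ x* = 11
y-coordinate, sorted with cumulative weight:
  y=3 (P, w=80) cum 80
  y=19 (R, w=100) cum 180  ← median
  y=21 (S, w=2) cum 182
  y=24 (Q, w=50) cum 232
⇒ y* = 19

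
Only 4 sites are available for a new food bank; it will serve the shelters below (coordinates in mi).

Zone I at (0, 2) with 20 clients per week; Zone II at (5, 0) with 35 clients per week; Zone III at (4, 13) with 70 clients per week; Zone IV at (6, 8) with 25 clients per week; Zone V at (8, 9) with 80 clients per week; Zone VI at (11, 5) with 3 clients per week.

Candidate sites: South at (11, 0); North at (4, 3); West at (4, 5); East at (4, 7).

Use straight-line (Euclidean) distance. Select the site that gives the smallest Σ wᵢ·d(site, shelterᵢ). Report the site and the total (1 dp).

Total weighted distance at each candidate:
  South (11, 0): total = 2476.9
  North (4, 3): total = 1626.5
  West (4, 5): total = 1402.2
  East (4, 7): total = 1231.1
Minimum is at East with total 1231.1 mi.

East, total 1231.1 mi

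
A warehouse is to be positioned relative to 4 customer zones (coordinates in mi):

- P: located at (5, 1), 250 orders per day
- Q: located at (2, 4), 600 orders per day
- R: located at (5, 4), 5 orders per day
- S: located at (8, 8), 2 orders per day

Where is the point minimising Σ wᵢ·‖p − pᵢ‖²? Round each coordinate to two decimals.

The minimiser of Σwᵢ‖p−pᵢ‖² is the weighted centroid p* = (Σwᵢpᵢ)/(Σwᵢ).
Σwᵢ = 857.
Σwᵢxᵢ = 250·5 + 600·2 + 5·5 + 2·8 = 2491.
Σwᵢyᵢ = 250·1 + 600·4 + 5·4 + 2·8 = 2686.
x* = 2491/857 = 2.91, y* = 2686/857 = 3.13.

(2.91, 3.13)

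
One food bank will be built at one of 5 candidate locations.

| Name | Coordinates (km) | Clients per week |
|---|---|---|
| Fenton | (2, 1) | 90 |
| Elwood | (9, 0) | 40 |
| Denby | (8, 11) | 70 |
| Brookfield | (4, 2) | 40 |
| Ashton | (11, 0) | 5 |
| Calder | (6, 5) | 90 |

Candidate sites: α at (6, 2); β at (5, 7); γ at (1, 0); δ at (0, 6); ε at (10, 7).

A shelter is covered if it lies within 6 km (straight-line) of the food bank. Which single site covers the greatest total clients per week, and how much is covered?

Coverage radius r = 6 km; a point is covered iff (Δx)²+(Δy)² ≤ 6² = 36.
  α (6, 2): covers {Fenton, Elwood, Brookfield, Ashton, Calder} → 265
  β (5, 7): covers {Denby, Brookfield, Calder} → 200
  γ (1, 0): covers {Fenton, Brookfield} → 130
  δ (0, 6): covers {Fenton, Brookfield} → 130
  ε (10, 7): covers {Denby, Calder} → 160
Maximum coverage at α: 265 clients per week.

α, covering 265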